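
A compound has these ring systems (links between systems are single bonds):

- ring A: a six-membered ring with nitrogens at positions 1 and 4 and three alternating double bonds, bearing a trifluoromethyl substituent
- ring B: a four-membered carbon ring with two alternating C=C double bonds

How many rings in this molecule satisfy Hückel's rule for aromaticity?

1

Ring A has a continuous p-orbital overlap around the ring; 3 ring double bonds give 6 π electrons. That satisfies 4n+2 with n=1, so ring A is aromatic (pyrazine).
Ring B has only sp² ring atoms; a planar conformation would have a fully conjugated π system of 4 electrons. But 4 = 4(1), which is 4n not 4n+2, so ring B is not aromatic (cyclobutadiene) — cyclobutadiene is antiaromatic and distorts to a rectangle.
Aromatic: A. Total: 1.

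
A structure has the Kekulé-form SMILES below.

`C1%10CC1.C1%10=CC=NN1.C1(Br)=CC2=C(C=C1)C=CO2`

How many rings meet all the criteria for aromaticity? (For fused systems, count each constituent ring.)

The SMILES encodes a three-membered saturated carbon ring; a five-membered ring with two adjacent nitrogens (one bearing H, one in a double bond) and two double bonds; a six-membered carbon ring with three alternating C=C double bonds, fused to a five-membered ring containing one oxygen and two C=C double bonds.
The 3-membered ring has only sp³ atoms, so it is not fully conjugated — not aromatic (cyclopropane).
The 5-membered ring with two adjacent nitrogens (one N–H, one =N–) is fully conjugated (every ring atom contributes a p orbital); 2 ring double bonds (4 π electrons) plus a heteroatom lone pair (2) give 6 π electrons. Since 6 = 4n+2 (n=1), it is aromatic (pyrazole).
The fused 6/5-membered bicyclic (with one oxygen) is a single π system with 9 sp² atoms and 10 π electrons from ring double bonds plus a heteroatom lone pair. 10 = 4(2)+2, so the system is aromatic and both rings count as aromatic (benzofuran).
3 of the 4 rings are aromatic. Total: 3.

3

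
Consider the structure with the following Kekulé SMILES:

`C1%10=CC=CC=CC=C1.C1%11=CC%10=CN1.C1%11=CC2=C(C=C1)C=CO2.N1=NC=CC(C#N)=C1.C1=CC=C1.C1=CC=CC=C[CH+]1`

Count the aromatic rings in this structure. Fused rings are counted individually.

5

The SMILES encodes an eight-membered carbon ring with four alternating C=C double bonds; a five-membered ring of four carbons and one nitrogen bearing a hydrogen, with two C=C double bonds; a six-membered carbon ring with three alternating C=C double bonds, fused to a five-membered ring containing one oxygen and two C=C double bonds; a six-membered ring with two adjacent nitrogens and three alternating double bonds; a four-membered carbon ring with two alternating C=C double bonds; a seven-membered all-carbon ring bearing a positive charge on one carbon, with three C=C double bonds.
The 8-membered ring has only sp² ring atoms; a planar conformation would have a fully conjugated π system of 8 electrons. But 8 = 4(2), which is 4n not 4n+2, so it is not aromatic (cyclooctatetraene) — cyclooctatetraene distorts into a non-planar tub to avoid antiaromaticity.
The 5-membered ring with one N–H has a continuous p-orbital overlap around the ring; 2 ring double bonds (4 π electrons) plus a heteroatom lone pair (2) give 6 π electrons. That satisfies 4n+2 with n=1, so it is aromatic (pyrrole).
The fused 6/5-membered bicyclic (with one oxygen) is a single π system with 9 sp² atoms and 10 π electrons from ring double bonds plus a heteroatom lone pair. 10 = 4(2)+2, so the system is aromatic and both rings count as aromatic (benzofuran).
The 6-membered ring with two nitrogens (1,2) is fully conjugated (every ring atom contributes a p orbital); 3 ring double bonds give 6 π electrons. That satisfies 4n+2 with n=1, so it is aromatic (pyridazine).
The 4-membered ring has only sp² ring atoms; a planar conformation would have a fully conjugated π system of 4 electrons. But 4 = 4(1), which is 4n not 4n+2, so it is not aromatic (cyclobutadiene) — cyclobutadiene is antiaromatic and distorts to a rectangle.
The 7-membered ring is fully conjugated (every ring atom contributes a p orbital); 3 ring double bonds (6 π electrons) plus the carbocation's empty p orbital (0, but keeps the ring conjugated) give 6 π electrons. Since 6 = 4n+2 (n=1), it is aromatic (tropylium cation).
5 of the 7 rings are aromatic. Total: 5.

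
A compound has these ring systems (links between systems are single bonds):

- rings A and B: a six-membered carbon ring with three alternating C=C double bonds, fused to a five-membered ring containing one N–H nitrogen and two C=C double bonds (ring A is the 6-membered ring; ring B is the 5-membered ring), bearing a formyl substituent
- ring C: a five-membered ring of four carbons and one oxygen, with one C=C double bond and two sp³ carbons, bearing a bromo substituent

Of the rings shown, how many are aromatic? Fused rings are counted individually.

2

Rings A and B form a fused bicyclic system (with one N–H) with 9 sp² atoms and 10 π electrons from ring double bonds plus a heteroatom lone pair. 10 = 4(2)+2, so the system is aromatic and both rings count as aromatic (indole).
Ring C has two sp³ carbons, so it is not fully conjugated — not aromatic (2,3-dihydrofuran).
Aromatic: A, B. Total: 2.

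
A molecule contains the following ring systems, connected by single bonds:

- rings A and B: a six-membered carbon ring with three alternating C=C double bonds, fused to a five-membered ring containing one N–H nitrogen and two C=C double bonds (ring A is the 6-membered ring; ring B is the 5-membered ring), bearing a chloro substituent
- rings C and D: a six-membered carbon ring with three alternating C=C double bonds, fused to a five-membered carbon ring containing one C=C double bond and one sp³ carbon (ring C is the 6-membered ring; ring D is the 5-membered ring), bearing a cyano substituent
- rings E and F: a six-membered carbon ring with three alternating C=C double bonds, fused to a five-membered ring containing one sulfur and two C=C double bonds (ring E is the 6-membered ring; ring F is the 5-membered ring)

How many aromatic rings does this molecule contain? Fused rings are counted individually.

5

Rings A and B form a fused bicyclic system (with one N–H) with 9 sp² atoms and 10 π electrons from ring double bonds plus a heteroatom lone pair. 10 = 4(2)+2, so the system is aromatic and both rings count as aromatic (indole).
Ring C has a continuous p-orbital overlap around the ring; 3 ring double bonds give 6 π electrons. 6 = 4(1)+2, so ring C is aromatic (benzene ring).
Ring D has one sp³ carbon, so it is not fully conjugated — not aromatic (cyclopentene ring).
Rings E and F form a fused bicyclic system (with one sulfur) with 9 sp² atoms and 10 π electrons from ring double bonds plus a heteroatom lone pair. 10 = 4(2)+2, so the system is aromatic and both rings count as aromatic (benzothiophene).
Aromatic: A, B, C, E, F. Total: 5.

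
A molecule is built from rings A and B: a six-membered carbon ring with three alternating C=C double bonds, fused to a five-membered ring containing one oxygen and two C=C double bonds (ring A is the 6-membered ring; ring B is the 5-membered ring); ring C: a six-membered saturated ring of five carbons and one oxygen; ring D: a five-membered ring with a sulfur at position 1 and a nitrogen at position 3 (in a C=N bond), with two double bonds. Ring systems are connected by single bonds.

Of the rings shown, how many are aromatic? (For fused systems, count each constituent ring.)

Rings A and B form a fused bicyclic system (with one oxygen) with 9 sp² atoms and 10 π electrons from ring double bonds plus a heteroatom lone pair. 10 = 4(2)+2, so the system is aromatic and both rings count as aromatic (benzofuran).
Ring C has only sp³ atoms, so it is not fully conjugated — not aromatic (tetrahydropyran).
Ring D has a continuous p-orbital overlap around the ring; 2 ring double bonds (4 π electrons) plus a heteroatom lone pair (2) give 6 π electrons. 6 = 4(1)+2, so ring D is aromatic (thiazole).
Aromatic: A, B, D. Total: 3.

3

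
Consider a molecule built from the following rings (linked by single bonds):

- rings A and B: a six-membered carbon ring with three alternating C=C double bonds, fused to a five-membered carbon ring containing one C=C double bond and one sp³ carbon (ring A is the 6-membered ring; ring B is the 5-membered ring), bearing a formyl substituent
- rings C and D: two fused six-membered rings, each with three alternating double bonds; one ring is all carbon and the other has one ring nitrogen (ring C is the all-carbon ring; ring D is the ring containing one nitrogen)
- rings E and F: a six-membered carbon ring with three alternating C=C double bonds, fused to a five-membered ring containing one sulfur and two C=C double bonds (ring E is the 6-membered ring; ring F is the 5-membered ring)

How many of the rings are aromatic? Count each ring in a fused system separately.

Ring A is fully conjugated (every ring atom contributes a p orbital); 3 ring double bonds give 6 π electrons. Since 6 = 4n+2 (n=1), ring A is aromatic (benzene ring).
Ring B has one sp³ carbon, so it is not fully conjugated — not aromatic (cyclopentene ring).
Rings C and D form a fused bicyclic system (with one nitrogen) with 10 sp² atoms and 10 π electrons from ring double bonds. 10 = 4(2)+2, so the system is aromatic and both rings count as aromatic (quinoline).
Rings E and F form a fused bicyclic system (with one sulfur) with 9 sp² atoms and 10 π electrons from ring double bonds plus a heteroatom lone pair. 10 = 4(2)+2, so the system is aromatic and both rings count as aromatic (benzothiophene).
Aromatic: A, C, D, E, F. Total: 5.

5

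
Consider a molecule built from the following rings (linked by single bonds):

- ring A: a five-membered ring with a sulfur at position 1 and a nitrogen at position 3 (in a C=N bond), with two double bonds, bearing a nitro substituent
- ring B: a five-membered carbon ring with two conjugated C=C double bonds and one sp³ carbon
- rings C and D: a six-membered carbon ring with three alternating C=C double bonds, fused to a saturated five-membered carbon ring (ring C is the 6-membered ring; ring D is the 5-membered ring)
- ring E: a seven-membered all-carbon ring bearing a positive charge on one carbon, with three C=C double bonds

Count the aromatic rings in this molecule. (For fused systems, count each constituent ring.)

3

Ring A is fully conjugated (every ring atom contributes a p orbital); 2 ring double bonds (4 π electrons) plus a heteroatom lone pair (2) give 6 π electrons. Since 6 = 4n+2 (n=1), ring A is aromatic (thiazole).
Ring B has one sp³ carbon, so it is not fully conjugated — not aromatic (cyclopentadiene).
Ring C has a continuous p-orbital overlap around the ring; 3 ring double bonds give 6 π electrons. 6 = 4(1)+2, so ring C is aromatic (benzene ring).
Ring D has three sp³ carbons, so it is not fully conjugated — not aromatic (cyclopentane ring).
Ring E is fully conjugated (every ring atom contributes a p orbital); 3 ring double bonds (6 π electrons) plus the carbocation's empty p orbital (0, but keeps the ring conjugated) give 6 π electrons. 6 = 4(1)+2, so ring E is aromatic (tropylium cation).
Aromatic: A, C, E. Total: 3.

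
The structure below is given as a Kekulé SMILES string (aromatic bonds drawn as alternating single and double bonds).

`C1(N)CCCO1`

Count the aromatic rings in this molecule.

0

The SMILES encodes a five-membered saturated ring of four carbons and one oxygen.
The 5-membered ring with one oxygen has only sp³ atoms, so it is not fully conjugated — not aromatic (tetrahydrofuran).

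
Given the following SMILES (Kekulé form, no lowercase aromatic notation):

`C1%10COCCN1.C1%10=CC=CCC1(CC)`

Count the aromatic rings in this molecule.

0

The SMILES encodes a six-membered saturated ring with an oxygen and an N–H nitrogen at positions 1 and 4; a six-membered carbon ring with two conjugated C=C double bonds and two sp³ carbons.
The 6-membered ring with one oxygen and one N–H (1,4) has only sp³ atoms, so it is not fully conjugated — not aromatic (morpholine).
The 6-membered ring has two sp³ carbons, so it is not fully conjugated — not aromatic (1,3-cyclohexadiene).
None of the rings are aromatic. Total: 0.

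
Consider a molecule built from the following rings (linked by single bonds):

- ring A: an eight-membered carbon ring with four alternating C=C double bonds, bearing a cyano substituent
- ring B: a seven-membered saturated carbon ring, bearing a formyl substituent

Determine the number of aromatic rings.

Ring A has only sp² ring atoms; a planar conformation would have a fully conjugated π system of 8 electrons. But 8 = 4(2), which is 4n not 4n+2, so ring A is not aromatic (cyclooctatetraene) — cyclooctatetraene distorts into a non-planar tub to avoid antiaromaticity.
Ring B has only sp³ atoms, so it is not fully conjugated — not aromatic (cycloheptane).
No ring is aromatic. Total: 0.

0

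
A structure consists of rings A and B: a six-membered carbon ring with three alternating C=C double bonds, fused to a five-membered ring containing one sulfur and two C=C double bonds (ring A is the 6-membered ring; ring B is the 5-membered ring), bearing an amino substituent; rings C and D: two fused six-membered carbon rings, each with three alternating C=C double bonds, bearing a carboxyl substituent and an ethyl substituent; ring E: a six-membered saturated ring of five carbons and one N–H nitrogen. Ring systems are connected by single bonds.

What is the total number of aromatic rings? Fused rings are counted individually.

Rings A and B form a fused bicyclic system (with one sulfur) with 9 sp² atoms and 10 π electrons from ring double bonds plus a heteroatom lone pair. 10 = 4(2)+2, so the system is aromatic and both rings count as aromatic (benzothiophene).
Rings C and D form a fused bicyclic system with 10 sp² atoms and 10 π electrons from ring double bonds. 10 = 4(2)+2, so the system is aromatic and both rings count as aromatic (naphthalene).
Ring E has only sp³ atoms, so it is not fully conjugated — not aromatic (piperidine).
Aromatic: A, B, C, D. Total: 4.

4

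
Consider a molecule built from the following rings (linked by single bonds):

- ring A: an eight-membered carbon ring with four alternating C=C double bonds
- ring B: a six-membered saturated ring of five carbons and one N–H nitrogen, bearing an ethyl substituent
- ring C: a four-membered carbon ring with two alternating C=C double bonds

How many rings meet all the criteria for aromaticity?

0

Ring A has only sp² ring atoms; a planar conformation would have a fully conjugated π system of 8 electrons. But 8 = 4(2), which is 4n not 4n+2, so ring A is not aromatic (cyclooctatetraene) — cyclooctatetraene distorts into a non-planar tub to avoid antiaromaticity.
Ring B has only sp³ atoms, so it is not fully conjugated — not aromatic (piperidine).
Ring C has only sp² ring atoms; a planar conformation would have a fully conjugated π system of 4 electrons. But 4 = 4(1), which is 4n not 4n+2, so ring C is not aromatic (cyclobutadiene) — cyclobutadiene is antiaromatic and distorts to a rectangle.
No ring is aromatic. Total: 0.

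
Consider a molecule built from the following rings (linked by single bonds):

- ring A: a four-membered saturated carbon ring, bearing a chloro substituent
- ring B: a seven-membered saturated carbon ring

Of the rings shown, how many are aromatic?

0

Ring A has only sp³ atoms, so it is not fully conjugated — not aromatic (cyclobutane).
Ring B has only sp³ atoms, so it is not fully conjugated — not aromatic (cycloheptane).
No ring is aromatic. Total: 0.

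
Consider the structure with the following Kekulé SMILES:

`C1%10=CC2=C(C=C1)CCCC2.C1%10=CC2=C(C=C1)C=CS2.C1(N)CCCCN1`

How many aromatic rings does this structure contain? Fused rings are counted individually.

The SMILES encodes a six-membered carbon ring with three alternating C=C double bonds, fused to a saturated six-membered carbon ring; a six-membered carbon ring with three alternating C=C double bonds, fused to a five-membered ring containing one sulfur and two C=C double bonds; a six-membered saturated ring of five carbons and one N–H nitrogen.
The 6-membered ring is planar and fully conjugated; 3 ring double bonds give 6 π electrons. Since 6 = 4n+2 (n=1), it is aromatic (benzene ring).
The second 6-membered ring has four sp³ carbons, so it is not fully conjugated — not aromatic (cyclohexane ring).
The fused 6/5-membered bicyclic (with one sulfur) is a single π system with 9 sp² atoms and 10 π electrons from ring double bonds plus a heteroatom lone pair. 10 = 4(2)+2, so the system is aromatic and both rings count as aromatic (benzothiophene).
The 6-membered ring with one N–H has only sp³ atoms, so it is not fully conjugated — not aromatic (piperidine).
3 of the 5 rings are aromatic. Total: 3.

3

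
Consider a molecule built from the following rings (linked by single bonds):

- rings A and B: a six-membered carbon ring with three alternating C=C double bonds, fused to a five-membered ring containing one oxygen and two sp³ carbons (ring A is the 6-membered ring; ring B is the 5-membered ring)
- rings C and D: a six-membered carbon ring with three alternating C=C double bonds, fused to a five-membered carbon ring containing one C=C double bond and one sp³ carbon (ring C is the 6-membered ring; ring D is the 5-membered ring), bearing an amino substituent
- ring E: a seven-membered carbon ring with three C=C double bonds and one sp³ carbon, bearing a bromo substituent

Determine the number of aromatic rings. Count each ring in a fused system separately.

Ring A is fully conjugated (every ring atom contributes a p orbital); 3 ring double bonds give 6 π electrons. 6 = 4(1)+2, so ring A is aromatic (benzene ring).
Ring B has two sp³ carbons, so it is not fully conjugated — not aromatic (oxolane ring).
Ring C has a continuous p-orbital overlap around the ring; 3 ring double bonds give 6 π electrons. 6 = 4(1)+2, so ring C is aromatic (benzene ring).
Ring D has one sp³ carbon, so it is not fully conjugated — not aromatic (cyclopentene ring).
Ring E has one sp³ carbon, so it is not fully conjugated — not aromatic (cycloheptatriene).
Aromatic: A, C. Total: 2.

2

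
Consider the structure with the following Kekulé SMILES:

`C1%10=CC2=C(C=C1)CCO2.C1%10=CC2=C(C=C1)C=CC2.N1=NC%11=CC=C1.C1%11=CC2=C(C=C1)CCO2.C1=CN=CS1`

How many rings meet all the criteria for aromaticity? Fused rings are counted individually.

5

The SMILES encodes a six-membered carbon ring with three alternating C=C double bonds, fused to a five-membered ring containing one oxygen and two sp³ carbons; a six-membered carbon ring with three alternating C=C double bonds, fused to a five-membered carbon ring containing one C=C double bond and one sp³ carbon; a six-membered ring with two adjacent nitrogens and three alternating double bonds; a six-membered carbon ring with three alternating C=C double bonds, fused to a five-membered ring containing one oxygen and two sp³ carbons; a five-membered ring with a sulfur at position 1 and a nitrogen at position 3 (in a C=N bond), with two double bonds.
The 6-membered ring is fully conjugated (every ring atom contributes a p orbital); 3 ring double bonds give 6 π electrons. That satisfies 4n+2 with n=1, so it is aromatic (benzene ring).
The 5-membered ring with one oxygen has two sp³ carbons, so it is not fully conjugated — not aromatic (oxolane ring).
The second 6-membered ring is fully conjugated (every ring atom contributes a p orbital); 3 ring double bonds give 6 π electrons. Since 6 = 4n+2 (n=1), it is aromatic (benzene ring).
The 5-membered ring has one sp³ carbon, so it is not fully conjugated — not aromatic (cyclopentene ring).
The 6-membered ring with two nitrogens (1,2) is fully conjugated (every ring atom contributes a p orbital); 3 ring double bonds give 6 π electrons. 6 = 4(1)+2, so it is aromatic (pyridazine).
The third 6-membered ring is planar and fully conjugated; 3 ring double bonds give 6 π electrons. 6 = 4(1)+2, so it is aromatic (benzene ring).
The second 5-membered ring with one oxygen has two sp³ carbons, so it is not fully conjugated — not aromatic (oxolane ring).
The 5-membered ring with one sulfur and one =N– has a continuous p-orbital overlap around the ring; 2 ring double bonds (4 π electrons) plus a heteroatom lone pair (2) give 6 π electrons. That satisfies 4n+2 with n=1, so it is aromatic (thiazole).
5 of the 8 rings are aromatic. Total: 5.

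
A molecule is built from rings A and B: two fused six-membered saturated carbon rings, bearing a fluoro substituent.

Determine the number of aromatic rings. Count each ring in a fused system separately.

Ring A has only sp³ atoms, so it is not fully conjugated — not aromatic (cyclohexane ring).
Ring B has only sp³ atoms, so it is not fully conjugated — not aromatic (cyclohexane ring).
No ring is aromatic. Total: 0.

0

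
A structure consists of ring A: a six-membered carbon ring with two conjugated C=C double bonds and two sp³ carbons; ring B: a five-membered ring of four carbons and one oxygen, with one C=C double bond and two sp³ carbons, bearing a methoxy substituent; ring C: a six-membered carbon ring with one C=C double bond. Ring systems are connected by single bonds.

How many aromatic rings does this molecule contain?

0

Ring A has two sp³ carbons, so it is not fully conjugated — not aromatic (1,3-cyclohexadiene).
Ring B has two sp³ carbons, so it is not fully conjugated — not aromatic (2,3-dihydrofuran).
Ring C has four sp³ carbons, so it is not fully conjugated — not aromatic (cyclohexene).
No ring is aromatic. Total: 0.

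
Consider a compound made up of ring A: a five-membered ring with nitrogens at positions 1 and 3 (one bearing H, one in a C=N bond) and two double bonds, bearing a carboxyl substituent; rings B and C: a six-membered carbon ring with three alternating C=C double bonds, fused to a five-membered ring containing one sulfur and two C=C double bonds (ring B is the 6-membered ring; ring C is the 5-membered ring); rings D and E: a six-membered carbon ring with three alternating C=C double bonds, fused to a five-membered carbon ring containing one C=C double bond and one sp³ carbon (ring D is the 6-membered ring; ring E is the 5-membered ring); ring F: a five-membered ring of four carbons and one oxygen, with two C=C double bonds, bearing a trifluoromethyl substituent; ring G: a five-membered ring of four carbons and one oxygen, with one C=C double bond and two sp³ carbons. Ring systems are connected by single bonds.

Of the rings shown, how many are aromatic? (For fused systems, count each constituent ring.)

Ring A is planar and fully conjugated; 2 ring double bonds (4 π electrons) plus a heteroatom lone pair (2) give 6 π electrons. 6 = 4(1)+2, so ring A is aromatic (imidazole).
Rings B and C form a fused bicyclic system (with one sulfur) with 9 sp² atoms and 10 π electrons from ring double bonds plus a heteroatom lone pair. 10 = 4(2)+2, so the system is aromatic and both rings count as aromatic (benzothiophene).
Ring D has a continuous p-orbital overlap around the ring; 3 ring double bonds give 6 π electrons. That satisfies 4n+2 with n=1, so ring D is aromatic (benzene ring).
Ring E has one sp³ carbon, so it is not fully conjugated — not aromatic (cyclopentene ring).
Ring F is fully conjugated (every ring atom contributes a p orbital); 2 ring double bonds (4 π electrons) plus a heteroatom lone pair (2) give 6 π electrons. 6 = 4(1)+2, so ring F is aromatic (furan).
Ring G has two sp³ carbons, so it is not fully conjugated — not aromatic (2,3-dihydrofuran).
Aromatic: A, B, C, D, F. Total: 5.

5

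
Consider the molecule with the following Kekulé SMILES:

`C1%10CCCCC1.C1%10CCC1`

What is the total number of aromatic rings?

The SMILES encodes a six-membered saturated carbon ring; a four-membered saturated carbon ring.
The 6-membered ring has only sp³ atoms, so it is not fully conjugated — not aromatic (cyclohexane).
The 4-membered ring has only sp³ atoms, so it is not fully conjugated — not aromatic (cyclobutane).
None of the rings are aromatic. Total: 0.

0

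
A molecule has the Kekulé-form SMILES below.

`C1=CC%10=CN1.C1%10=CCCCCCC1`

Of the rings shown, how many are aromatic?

The SMILES encodes a five-membered ring of four carbons and one nitrogen bearing a hydrogen, with two C=C double bonds; an eight-membered carbon ring with one C=C double bond.
The 5-membered ring with one N–H has a continuous p-orbital overlap around the ring; 2 ring double bonds (4 π electrons) plus a heteroatom lone pair (2) give 6 π electrons. 6 = 4(1)+2, so it is aromatic (pyrrole).
The 8-membered ring has six sp³ carbons, so it is not fully conjugated — not aromatic (cyclooctene).
1 of the 2 rings is aromatic. Total: 1.

1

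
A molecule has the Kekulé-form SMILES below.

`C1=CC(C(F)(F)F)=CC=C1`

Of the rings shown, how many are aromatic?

1

The SMILES encodes a six-membered carbon ring with three alternating C=C double bonds.
The 6-membered ring is fully conjugated (every ring atom contributes a p orbital); 3 ring double bonds give 6 π electrons. 6 = 4(1)+2, so it is aromatic (benzene).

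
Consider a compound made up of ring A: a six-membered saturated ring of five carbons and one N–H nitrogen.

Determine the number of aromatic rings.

0

Ring A has only sp³ atoms, so it is not fully conjugated — not aromatic (piperidine).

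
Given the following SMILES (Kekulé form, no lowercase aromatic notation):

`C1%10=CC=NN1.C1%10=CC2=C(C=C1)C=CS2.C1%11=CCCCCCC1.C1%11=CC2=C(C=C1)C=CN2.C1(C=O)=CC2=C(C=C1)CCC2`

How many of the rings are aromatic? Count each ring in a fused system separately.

6

The SMILES encodes a five-membered ring with two adjacent nitrogens (one bearing H, one in a double bond) and two double bonds; a six-membered carbon ring with three alternating C=C double bonds, fused to a five-membered ring containing one sulfur and two C=C double bonds; an eight-membered carbon ring with one C=C double bond; a six-membered carbon ring with three alternating C=C double bonds, fused to a five-membered ring containing one N–H nitrogen and two C=C double bonds; a six-membered carbon ring with three alternating C=C double bonds, fused to a saturated five-membered carbon ring.
The 5-membered ring with two adjacent nitrogens (one N–H, one =N–) is fully conjugated (every ring atom contributes a p orbital); 2 ring double bonds (4 π electrons) plus a heteroatom lone pair (2) give 6 π electrons. That satisfies 4n+2 with n=1, so it is aromatic (pyrazole).
The fused 6/5-membered bicyclic (with one sulfur) is a single π system with 9 sp² atoms and 10 π electrons from ring double bonds plus a heteroatom lone pair. 10 = 4(2)+2, so the system is aromatic and both rings count as aromatic (benzothiophene).
The 8-membered ring has six sp³ carbons, so it is not fully conjugated — not aromatic (cyclooctene).
The fused 6/5-membered bicyclic (with one N–H) is a single π system with 9 sp² atoms and 10 π electrons from ring double bonds plus a heteroatom lone pair. 10 = 4(2)+2, so the system is aromatic and both rings count as aromatic (indole).
The 6-membered ring is planar and fully conjugated; 3 ring double bonds give 6 π electrons. Since 6 = 4n+2 (n=1), it is aromatic (benzene ring).
The 5-membered ring has three sp³ carbons, so it is not fully conjugated — not aromatic (cyclopentane ring).
6 of the 8 rings are aromatic. Total: 6.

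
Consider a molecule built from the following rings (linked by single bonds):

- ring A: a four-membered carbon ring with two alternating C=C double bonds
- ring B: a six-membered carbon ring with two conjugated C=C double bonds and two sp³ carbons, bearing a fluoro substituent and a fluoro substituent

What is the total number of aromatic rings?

0

Ring A has only sp² ring atoms; a planar conformation would have a fully conjugated π system of 4 electrons. But 4 = 4(1), which is 4n not 4n+2, so ring A is not aromatic (cyclobutadiene) — cyclobutadiene is antiaromatic and distorts to a rectangle.
Ring B has two sp³ carbons, so it is not fully conjugated — not aromatic (1,3-cyclohexadiene).
No ring is aromatic. Total: 0.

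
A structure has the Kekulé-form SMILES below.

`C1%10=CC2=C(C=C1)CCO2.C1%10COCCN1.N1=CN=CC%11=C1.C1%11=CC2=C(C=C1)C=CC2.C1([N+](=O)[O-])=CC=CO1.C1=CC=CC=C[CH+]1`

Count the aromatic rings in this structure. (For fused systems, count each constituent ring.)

The SMILES encodes a six-membered carbon ring with three alternating C=C double bonds, fused to a five-membered ring containing one oxygen and two sp³ carbons; a six-membered saturated ring with an oxygen and an N–H nitrogen at positions 1 and 4; a six-membered ring with nitrogens at positions 1 and 3 and three alternating double bonds; a six-membered carbon ring with three alternating C=C double bonds, fused to a five-membered carbon ring containing one C=C double bond and one sp³ carbon; a five-membered ring of four carbons and one oxygen, with two C=C double bonds; a seven-membered all-carbon ring bearing a positive charge on one carbon, with three C=C double bonds.
The 6-membered ring is fully conjugated (every ring atom contributes a p orbital); 3 ring double bonds give 6 π electrons. Since 6 = 4n+2 (n=1), it is aromatic (benzene ring).
The 5-membered ring with one oxygen has two sp³ carbons, so it is not fully conjugated — not aromatic (oxolane ring).
The 6-membered ring with one oxygen and one N–H (1,4) has only sp³ atoms, so it is not fully conjugated — not aromatic (morpholine).
The 6-membered ring with two nitrogens (1,3) has a continuous p-orbital overlap around the ring; 3 ring double bonds give 6 π electrons. Since 6 = 4n+2 (n=1), it is aromatic (pyrimidine).
The second 6-membered ring is planar and fully conjugated; 3 ring double bonds give 6 π electrons. That satisfies 4n+2 with n=1, so it is aromatic (benzene ring).
The 5-membered ring has one sp³ carbon, so it is not fully conjugated — not aromatic (cyclopentene ring).
The second 5-membered ring with one oxygen is planar and fully conjugated; 2 ring double bonds (4 π electrons) plus a heteroatom lone pair (2) give 6 π electrons. Since 6 = 4n+2 (n=1), it is aromatic (furan).
The 7-membered ring is fully conjugated (every ring atom contributes a p orbital); 3 ring double bonds (6 π electrons) plus the carbocation's empty p orbital (0, but keeps the ring conjugated) give 6 π electrons. Since 6 = 4n+2 (n=1), it is aromatic (tropylium cation).
5 of the 8 rings are aromatic. Total: 5.

5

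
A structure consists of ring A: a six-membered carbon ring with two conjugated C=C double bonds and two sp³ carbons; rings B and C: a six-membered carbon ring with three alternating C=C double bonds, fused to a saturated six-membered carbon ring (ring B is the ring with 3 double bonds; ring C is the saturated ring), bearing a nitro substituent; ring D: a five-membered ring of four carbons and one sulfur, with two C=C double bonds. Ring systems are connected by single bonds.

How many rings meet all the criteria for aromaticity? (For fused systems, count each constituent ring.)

Ring A has two sp³ carbons, so it is not fully conjugated — not aromatic (1,3-cyclohexadiene).
Ring B has a continuous p-orbital overlap around the ring; 3 ring double bonds give 6 π electrons. Since 6 = 4n+2 (n=1), ring B is aromatic (benzene ring).
Ring C has four sp³ carbons, so it is not fully conjugated — not aromatic (cyclohexane ring).
Ring D has a continuous p-orbital overlap around the ring; 2 ring double bonds (4 π electrons) plus a heteroatom lone pair (2) give 6 π electrons. That satisfies 4n+2 with n=1, so ring D is aromatic (thiophene).
Aromatic: B, D. Total: 2.

2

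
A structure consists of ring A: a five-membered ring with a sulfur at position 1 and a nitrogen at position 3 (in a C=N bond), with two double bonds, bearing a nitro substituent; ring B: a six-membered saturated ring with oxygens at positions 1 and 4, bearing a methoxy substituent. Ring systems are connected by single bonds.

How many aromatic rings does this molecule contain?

1

Ring A is planar and fully conjugated; 2 ring double bonds (4 π electrons) plus a heteroatom lone pair (2) give 6 π electrons. Since 6 = 4n+2 (n=1), ring A is aromatic (thiazole).
Ring B has only sp³ atoms, so it is not fully conjugated — not aromatic (1,4-dioxane).
Aromatic: A. Total: 1.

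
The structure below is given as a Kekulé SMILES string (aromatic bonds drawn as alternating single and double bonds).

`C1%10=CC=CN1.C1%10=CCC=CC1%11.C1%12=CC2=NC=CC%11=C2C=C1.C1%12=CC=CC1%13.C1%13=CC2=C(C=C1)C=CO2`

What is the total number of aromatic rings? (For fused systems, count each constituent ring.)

The SMILES encodes a five-membered ring of four carbons and one nitrogen bearing a hydrogen, with two C=C double bonds; a six-membered carbon ring with two isolated C=C double bonds and two sp³ carbons; two fused six-membered rings, each with three alternating double bonds; one ring is all carbon and the other has one ring nitrogen; a five-membered carbon ring with two conjugated C=C double bonds and one sp³ carbon; a six-membered carbon ring with three alternating C=C double bonds, fused to a five-membered ring containing one oxygen and two C=C double bonds.
The 5-membered ring with one N–H is fully conjugated (every ring atom contributes a p orbital); 2 ring double bonds (4 π electrons) plus a heteroatom lone pair (2) give 6 π electrons. Since 6 = 4n+2 (n=1), it is aromatic (pyrrole).
The 6-membered ring has two sp³ carbons, so it is not fully conjugated — not aromatic (1,4-cyclohexadiene).
The fused 6/6-membered bicyclic (with one nitrogen) is a single π system with 10 sp² atoms and 10 π electrons from ring double bonds. 10 = 4(2)+2, so the system is aromatic and both rings count as aromatic (quinoline).
The 5-membered ring has one sp³ carbon, so it is not fully conjugated — not aromatic (cyclopentadiene).
The fused 6/5-membered bicyclic (with one oxygen) is a single π system with 9 sp² atoms and 10 π electrons from ring double bonds plus a heteroatom lone pair. 10 = 4(2)+2, so the system is aromatic and both rings count as aromatic (benzofuran).
5 of the 7 rings are aromatic. Total: 5.

5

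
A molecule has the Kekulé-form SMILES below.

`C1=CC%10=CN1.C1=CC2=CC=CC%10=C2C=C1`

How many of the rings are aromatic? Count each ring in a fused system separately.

The SMILES encodes a five-membered ring of four carbons and one nitrogen bearing a hydrogen, with two C=C double bonds; two fused six-membered carbon rings, each with three alternating C=C double bonds.
The 5-membered ring with one N–H is planar and fully conjugated; 2 ring double bonds (4 π electrons) plus a heteroatom lone pair (2) give 6 π electrons. Since 6 = 4n+2 (n=1), it is aromatic (pyrrole).
The fused 6/6-membered bicyclic is a single π system with 10 sp² atoms and 10 π electrons from ring double bonds. 10 = 4(2)+2, so the system is aromatic and both rings count as aromatic (naphthalene).
3 of the 3 rings are aromatic. Total: 3.

3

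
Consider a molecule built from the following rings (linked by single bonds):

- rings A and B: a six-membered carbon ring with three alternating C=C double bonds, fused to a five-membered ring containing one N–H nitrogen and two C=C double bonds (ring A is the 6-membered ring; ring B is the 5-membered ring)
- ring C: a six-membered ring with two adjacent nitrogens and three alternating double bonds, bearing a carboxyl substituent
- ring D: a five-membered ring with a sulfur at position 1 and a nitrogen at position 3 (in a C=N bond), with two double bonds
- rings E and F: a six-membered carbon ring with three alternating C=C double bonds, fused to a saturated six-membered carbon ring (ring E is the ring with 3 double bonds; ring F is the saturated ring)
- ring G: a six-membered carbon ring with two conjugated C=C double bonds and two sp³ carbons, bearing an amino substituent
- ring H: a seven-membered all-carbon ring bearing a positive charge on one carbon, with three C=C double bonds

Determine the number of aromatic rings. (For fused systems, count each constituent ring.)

6

Rings A and B form a fused bicyclic system (with one N–H) with 9 sp² atoms and 10 π electrons from ring double bonds plus a heteroatom lone pair. 10 = 4(2)+2, so the system is aromatic and both rings count as aromatic (indole).
Ring C has a continuous p-orbital overlap around the ring; 3 ring double bonds give 6 π electrons. That satisfies 4n+2 with n=1, so ring C is aromatic (pyridazine).
Ring D is planar and fully conjugated; 2 ring double bonds (4 π electrons) plus a heteroatom lone pair (2) give 6 π electrons. 6 = 4(1)+2, so ring D is aromatic (thiazole).
Ring E has a continuous p-orbital overlap around the ring; 3 ring double bonds give 6 π electrons. 6 = 4(1)+2, so ring E is aromatic (benzene ring).
Ring F has four sp³ carbons, so it is not fully conjugated — not aromatic (cyclohexane ring).
Ring G has two sp³ carbons, so it is not fully conjugated — not aromatic (1,3-cyclohexadiene).
Ring H is fully conjugated (every ring atom contributes a p orbital); 3 ring double bonds (6 π electrons) plus the carbocation's empty p orbital (0, but keeps the ring conjugated) give 6 π electrons. That satisfies 4n+2 with n=1, so ring H is aromatic (tropylium cation).
Aromatic: A, B, C, D, E, H. Total: 6.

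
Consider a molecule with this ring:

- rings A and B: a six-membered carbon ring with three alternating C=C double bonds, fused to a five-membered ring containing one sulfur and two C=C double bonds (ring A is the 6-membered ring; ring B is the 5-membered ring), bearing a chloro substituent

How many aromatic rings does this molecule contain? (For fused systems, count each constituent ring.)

Rings A and B form a fused bicyclic system (with one sulfur) with 9 sp² atoms and 10 π electrons from ring double bonds plus a heteroatom lone pair. 10 = 4(2)+2, so the system is aromatic and both rings count as aromatic (benzothiophene).
Aromatic: A, B. Total: 2.

2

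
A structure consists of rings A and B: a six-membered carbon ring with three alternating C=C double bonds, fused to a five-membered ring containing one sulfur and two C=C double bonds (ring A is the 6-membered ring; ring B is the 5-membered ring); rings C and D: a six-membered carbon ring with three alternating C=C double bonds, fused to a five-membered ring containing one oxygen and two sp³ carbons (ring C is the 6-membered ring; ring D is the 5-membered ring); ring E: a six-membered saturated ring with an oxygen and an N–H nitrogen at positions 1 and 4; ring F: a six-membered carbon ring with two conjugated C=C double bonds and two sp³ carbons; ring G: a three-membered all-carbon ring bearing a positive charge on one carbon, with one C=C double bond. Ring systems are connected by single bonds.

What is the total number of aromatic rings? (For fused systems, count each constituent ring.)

Rings A and B form a fused bicyclic system (with one sulfur) with 9 sp² atoms and 10 π electrons from ring double bonds plus a heteroatom lone pair. 10 = 4(2)+2, so the system is aromatic and both rings count as aromatic (benzothiophene).
Ring C is fully conjugated (every ring atom contributes a p orbital); 3 ring double bonds give 6 π electrons. Since 6 = 4n+2 (n=1), ring C is aromatic (benzene ring).
Ring D has two sp³ carbons, so it is not fully conjugated — not aromatic (oxolane ring).
Ring E has only sp³ atoms, so it is not fully conjugated — not aromatic (morpholine).
Ring F has two sp³ carbons, so it is not fully conjugated — not aromatic (1,3-cyclohexadiene).
Ring G is fully conjugated (every ring atom contributes a p orbital); 1 ring double bond (2 π electrons) plus the carbocation's empty p orbital (0, but keeps the ring conjugated) give 2 π electrons. Since 2 = 4n+2 (n=0), ring G is aromatic (cyclopropenyl cation).
Aromatic: A, B, C, G. Total: 4.

4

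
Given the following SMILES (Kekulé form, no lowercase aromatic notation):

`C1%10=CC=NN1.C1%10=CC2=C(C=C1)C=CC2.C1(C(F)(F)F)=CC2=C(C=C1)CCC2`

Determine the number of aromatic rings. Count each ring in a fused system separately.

3

The SMILES encodes a five-membered ring with two adjacent nitrogens (one bearing H, one in a double bond) and two double bonds; a six-membered carbon ring with three alternating C=C double bonds, fused to a five-membered carbon ring containing one C=C double bond and one sp³ carbon; a six-membered carbon ring with three alternating C=C double bonds, fused to a saturated five-membered carbon ring.
The 5-membered ring with two adjacent nitrogens (one N–H, one =N–) is planar and fully conjugated; 2 ring double bonds (4 π electrons) plus a heteroatom lone pair (2) give 6 π electrons. That satisfies 4n+2 with n=1, so it is aromatic (pyrazole).
The 6-membered ring is fully conjugated (every ring atom contributes a p orbital); 3 ring double bonds give 6 π electrons. That satisfies 4n+2 with n=1, so it is aromatic (benzene ring).
The 5-membered ring has one sp³ carbon, so it is not fully conjugated — not aromatic (cyclopentene ring).
The second 6-membered ring is fully conjugated (every ring atom contributes a p orbital); 3 ring double bonds give 6 π electrons. 6 = 4(1)+2, so it is aromatic (benzene ring).
The second 5-membered ring has three sp³ carbons, so it is not fully conjugated — not aromatic (cyclopentane ring).
3 of the 5 rings are aromatic. Total: 3.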